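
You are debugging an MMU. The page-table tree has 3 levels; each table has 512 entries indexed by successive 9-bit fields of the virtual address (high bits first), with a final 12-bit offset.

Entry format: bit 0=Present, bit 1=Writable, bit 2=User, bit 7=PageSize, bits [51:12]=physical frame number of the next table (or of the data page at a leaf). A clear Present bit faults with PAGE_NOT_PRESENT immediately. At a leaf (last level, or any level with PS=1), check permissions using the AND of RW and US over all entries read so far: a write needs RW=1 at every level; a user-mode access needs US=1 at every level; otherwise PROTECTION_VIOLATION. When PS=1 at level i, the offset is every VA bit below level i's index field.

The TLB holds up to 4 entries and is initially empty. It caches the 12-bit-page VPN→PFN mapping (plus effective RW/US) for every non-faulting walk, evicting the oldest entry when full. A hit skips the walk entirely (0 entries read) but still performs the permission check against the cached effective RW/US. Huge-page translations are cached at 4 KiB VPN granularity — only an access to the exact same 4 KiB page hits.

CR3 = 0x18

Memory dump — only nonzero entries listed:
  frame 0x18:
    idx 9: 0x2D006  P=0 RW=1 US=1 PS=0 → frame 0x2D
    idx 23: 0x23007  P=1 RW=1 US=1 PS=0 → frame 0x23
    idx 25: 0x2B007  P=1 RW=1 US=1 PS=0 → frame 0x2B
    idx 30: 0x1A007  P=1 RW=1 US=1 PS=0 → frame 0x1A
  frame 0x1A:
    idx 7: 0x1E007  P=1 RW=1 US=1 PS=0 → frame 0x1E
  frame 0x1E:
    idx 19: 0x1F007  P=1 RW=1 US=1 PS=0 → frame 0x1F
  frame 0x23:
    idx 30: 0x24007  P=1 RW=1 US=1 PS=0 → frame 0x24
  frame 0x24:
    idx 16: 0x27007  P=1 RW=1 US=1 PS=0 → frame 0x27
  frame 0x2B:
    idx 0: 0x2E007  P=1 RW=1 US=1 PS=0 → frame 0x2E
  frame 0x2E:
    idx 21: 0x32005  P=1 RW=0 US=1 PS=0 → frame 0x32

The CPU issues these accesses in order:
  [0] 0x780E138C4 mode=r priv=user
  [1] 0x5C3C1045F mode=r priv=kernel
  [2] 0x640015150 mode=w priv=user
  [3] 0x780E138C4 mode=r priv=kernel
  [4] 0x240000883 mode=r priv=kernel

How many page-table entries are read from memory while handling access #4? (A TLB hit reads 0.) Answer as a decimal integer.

Walk each access:
#0 VA=0x780E138C4 (r,user):
  L0 @0x18[30] → 0x1A007  P=1,RW=1,US=1,PS=0
  L1 @0x1A[7] → 0x1E007  P=1,RW=1,US=1,PS=0
  L2 @0x1E[19] → 0x1F007  P=1,RW=1,US=1,PS=0
  ⇒ phys 0x1F8C4  [3 reads]
#1 VA=0x5C3C1045F (r,kernel):
  L0 @0x18[23] → 0x23007  P=1,RW=1,US=1,PS=0
  L1 @0x23[30] → 0x24007  P=1,RW=1,US=1,PS=0
  L2 @0x24[16] → 0x27007  P=1,RW=1,US=1,PS=0
  ⇒ phys 0x2745F  [3 reads]
#2 VA=0x640015150 (w,user):
  L0 @0x18[25] → 0x2B007  P=1,RW=1,US=1,PS=0
  L1 @0x2B[0] → 0x2E007  P=1,RW=1,US=1,PS=0
  L2 @0x2E[21] → 0x32005  P=1,RW=0,US=1,PS=0
  ⇒ fault: PROTECTION_VIOLATION  — 3 lookups
#3 VA=0x780E138C4 (r,kernel):
  TLB hit vpn=0x780E13 → PA=0x1F8C4
#4 VA=0x240000883 (r,kernel):
  L0 @0x18[9] → 0x2D006  P=0,RW=1,US=1,PS=0
  ⇒ fault: PAGE_NOT_PRESENT  — 1 lookups

Entries read for #4: 1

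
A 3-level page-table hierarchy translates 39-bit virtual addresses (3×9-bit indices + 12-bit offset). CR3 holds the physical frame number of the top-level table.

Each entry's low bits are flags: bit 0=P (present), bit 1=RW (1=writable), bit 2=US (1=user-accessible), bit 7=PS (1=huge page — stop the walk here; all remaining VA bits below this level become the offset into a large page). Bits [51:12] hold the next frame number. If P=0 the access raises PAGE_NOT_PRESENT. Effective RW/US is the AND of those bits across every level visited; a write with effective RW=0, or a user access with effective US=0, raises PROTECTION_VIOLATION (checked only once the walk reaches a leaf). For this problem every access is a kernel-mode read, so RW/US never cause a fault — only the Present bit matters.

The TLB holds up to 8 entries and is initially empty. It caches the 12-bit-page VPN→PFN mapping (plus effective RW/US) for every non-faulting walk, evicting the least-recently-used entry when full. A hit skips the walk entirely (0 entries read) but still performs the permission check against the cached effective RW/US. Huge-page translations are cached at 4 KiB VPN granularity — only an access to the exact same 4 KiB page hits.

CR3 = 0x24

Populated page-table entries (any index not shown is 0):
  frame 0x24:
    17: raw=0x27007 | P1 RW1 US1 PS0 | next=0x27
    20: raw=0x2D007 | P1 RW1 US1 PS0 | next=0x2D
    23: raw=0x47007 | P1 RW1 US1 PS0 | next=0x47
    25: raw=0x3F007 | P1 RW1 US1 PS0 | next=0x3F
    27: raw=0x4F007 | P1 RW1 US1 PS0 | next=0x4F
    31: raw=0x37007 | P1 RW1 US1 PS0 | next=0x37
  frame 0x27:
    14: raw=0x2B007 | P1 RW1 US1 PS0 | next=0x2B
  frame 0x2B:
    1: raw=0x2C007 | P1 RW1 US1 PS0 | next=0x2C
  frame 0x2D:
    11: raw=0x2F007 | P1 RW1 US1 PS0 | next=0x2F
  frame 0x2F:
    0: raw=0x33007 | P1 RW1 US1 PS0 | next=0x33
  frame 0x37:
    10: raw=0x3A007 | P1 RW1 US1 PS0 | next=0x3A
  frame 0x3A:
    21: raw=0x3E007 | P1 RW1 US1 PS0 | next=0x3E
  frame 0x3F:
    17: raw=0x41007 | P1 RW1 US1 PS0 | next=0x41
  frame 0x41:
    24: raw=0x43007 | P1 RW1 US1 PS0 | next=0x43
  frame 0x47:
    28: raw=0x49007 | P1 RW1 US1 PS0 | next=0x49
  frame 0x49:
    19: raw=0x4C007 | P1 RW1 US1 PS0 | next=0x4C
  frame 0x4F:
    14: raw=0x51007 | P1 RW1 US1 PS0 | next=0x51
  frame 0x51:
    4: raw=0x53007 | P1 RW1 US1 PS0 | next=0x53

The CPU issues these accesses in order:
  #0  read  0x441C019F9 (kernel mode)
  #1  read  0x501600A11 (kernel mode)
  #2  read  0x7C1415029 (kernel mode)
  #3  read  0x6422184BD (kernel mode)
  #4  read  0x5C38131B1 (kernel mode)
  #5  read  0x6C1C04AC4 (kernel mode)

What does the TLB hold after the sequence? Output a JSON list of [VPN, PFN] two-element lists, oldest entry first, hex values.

Per-access translation:
#0 VA=0x441C019F9 (r,kernel):
  [0] read 0x24 idx=17: raw=0x27007 flags P=1 W=1 U=1 S=0
  [1] read 0x27 idx=14: raw=0x2B007 flags P=1 W=1 U=1 S=0
  [2] read 0x2B idx=1: raw=0x2C007 flags P=1 W=1 U=1 S=0
  ✓ 0x2C9F9  — 3 lookups
#1 VA=0x501600A11 (r,kernel):
  [0] read 0x24 idx=20: raw=0x2D007 flags P=1 W=1 U=1 S=0
  [1] read 0x2D idx=11: raw=0x2F007 flags P=1 W=1 U=1 S=0
  [2] read 0x2F idx=0: raw=0x33007 flags P=1 W=1 U=1 S=0
  ✓ 0x33A11  — 3 lookups
#2 VA=0x7C1415029 (r,kernel):
  [0] read 0x24 idx=31: raw=0x37007 flags P=1 W=1 U=1 S=0
  [1] read 0x37 idx=10: raw=0x3A007 flags P=1 W=1 U=1 S=0
  [2] read 0x3A idx=21: raw=0x3E007 flags P=1 W=1 U=1 S=0
  ✓ 0x3E029  — 3 lookups
#3 VA=0x6422184BD (r,kernel):
  [0] read 0x24 idx=25: raw=0x3F007 flags P=1 W=1 U=1 S=0
  [1] read 0x3F idx=17: raw=0x41007 flags P=1 W=1 U=1 S=0
  [2] read 0x41 idx=24: raw=0x43007 flags P=1 W=1 U=1 S=0
  ✓ 0x434BD  — 3 lookups
#4 VA=0x5C38131B1 (r,kernel):
  [0] read 0x24 idx=23: raw=0x47007 flags P=1 W=1 U=1 S=0
  [1] read 0x47 idx=28: raw=0x49007 flags P=1 W=1 U=1 S=0
  [2] read 0x49 idx=19: raw=0x4C007 flags P=1 W=1 U=1 S=0
  ✓ 0x4C1B1  — 3 lookups
#5 VA=0x6C1C04AC4 (r,kernel):
  [0] read 0x24 idx=27: raw=0x4F007 flags P=1 W=1 U=1 S=0
  [1] read 0x4F idx=14: raw=0x51007 flags P=1 W=1 U=1 S=0
  [2] read 0x51 idx=4: raw=0x53007 flags P=1 W=1 U=1 S=0
  ✓ 0x53AC4  — 3 lookups

TLB: [["0x441C01", "0x2C"], ["0x501600", "0x33"], ["0x7C1415", "0x3E"], ["0x642218", "0x43"], ["0x5C3813", "0x4C"], ["0x6C1C04", "0x53"]]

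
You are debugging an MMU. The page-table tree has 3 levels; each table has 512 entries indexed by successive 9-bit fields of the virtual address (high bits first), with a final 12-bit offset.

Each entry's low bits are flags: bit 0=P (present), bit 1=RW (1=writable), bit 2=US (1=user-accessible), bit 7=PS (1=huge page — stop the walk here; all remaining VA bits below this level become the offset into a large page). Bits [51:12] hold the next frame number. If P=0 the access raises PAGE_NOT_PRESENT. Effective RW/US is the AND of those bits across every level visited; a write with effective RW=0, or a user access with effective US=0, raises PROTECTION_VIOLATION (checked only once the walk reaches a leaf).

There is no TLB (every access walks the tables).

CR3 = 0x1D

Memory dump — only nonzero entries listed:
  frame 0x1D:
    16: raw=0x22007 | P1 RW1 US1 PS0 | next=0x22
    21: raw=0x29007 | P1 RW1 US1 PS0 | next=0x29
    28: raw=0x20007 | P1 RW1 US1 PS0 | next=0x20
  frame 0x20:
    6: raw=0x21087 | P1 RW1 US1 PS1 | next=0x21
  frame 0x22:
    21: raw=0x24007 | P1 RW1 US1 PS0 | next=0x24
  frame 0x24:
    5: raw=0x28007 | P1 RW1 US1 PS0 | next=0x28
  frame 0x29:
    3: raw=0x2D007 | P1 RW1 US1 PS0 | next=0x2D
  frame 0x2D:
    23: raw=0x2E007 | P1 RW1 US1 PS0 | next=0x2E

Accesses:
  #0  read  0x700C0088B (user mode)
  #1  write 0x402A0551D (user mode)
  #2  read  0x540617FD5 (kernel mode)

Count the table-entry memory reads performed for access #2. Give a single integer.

Walk each access:
#0 VA=0x700C0088B (r,user):
  [0] read 0x1D idx=28: raw=0x20007 flags P=1 W=1 U=1 S=0
  [1] read 0x20 idx=6: raw=0x21087 flags P=1 W=1 U=1 S=1
  ✓ 0x2188B (huge @L1)  — 2 lookups
#1 VA=0x402A0551D (w,user):
  [0] read 0x1D idx=16: raw=0x22007 flags P=1 W=1 U=1 S=0
  [1] read 0x22 idx=21: raw=0x24007 flags P=1 W=1 U=1 S=0
  [2] read 0x24 idx=5: raw=0x28007 flags P=1 W=1 U=1 S=0
  ✓ 0x2851D  — 3 lookups
#2 VA=0x540617FD5 (r,kernel):
  [0] read 0x1D idx=21: raw=0x29007 flags P=1 W=1 U=1 S=0
  [1] read 0x29 idx=3: raw=0x2D007 flags P=1 W=1 U=1 S=0
  [2] read 0x2D idx=23: raw=0x2E007 flags P=1 W=1 U=1 S=0
  ✓ 0x2EFD5  — 3 lookups

Entries read for #2: 3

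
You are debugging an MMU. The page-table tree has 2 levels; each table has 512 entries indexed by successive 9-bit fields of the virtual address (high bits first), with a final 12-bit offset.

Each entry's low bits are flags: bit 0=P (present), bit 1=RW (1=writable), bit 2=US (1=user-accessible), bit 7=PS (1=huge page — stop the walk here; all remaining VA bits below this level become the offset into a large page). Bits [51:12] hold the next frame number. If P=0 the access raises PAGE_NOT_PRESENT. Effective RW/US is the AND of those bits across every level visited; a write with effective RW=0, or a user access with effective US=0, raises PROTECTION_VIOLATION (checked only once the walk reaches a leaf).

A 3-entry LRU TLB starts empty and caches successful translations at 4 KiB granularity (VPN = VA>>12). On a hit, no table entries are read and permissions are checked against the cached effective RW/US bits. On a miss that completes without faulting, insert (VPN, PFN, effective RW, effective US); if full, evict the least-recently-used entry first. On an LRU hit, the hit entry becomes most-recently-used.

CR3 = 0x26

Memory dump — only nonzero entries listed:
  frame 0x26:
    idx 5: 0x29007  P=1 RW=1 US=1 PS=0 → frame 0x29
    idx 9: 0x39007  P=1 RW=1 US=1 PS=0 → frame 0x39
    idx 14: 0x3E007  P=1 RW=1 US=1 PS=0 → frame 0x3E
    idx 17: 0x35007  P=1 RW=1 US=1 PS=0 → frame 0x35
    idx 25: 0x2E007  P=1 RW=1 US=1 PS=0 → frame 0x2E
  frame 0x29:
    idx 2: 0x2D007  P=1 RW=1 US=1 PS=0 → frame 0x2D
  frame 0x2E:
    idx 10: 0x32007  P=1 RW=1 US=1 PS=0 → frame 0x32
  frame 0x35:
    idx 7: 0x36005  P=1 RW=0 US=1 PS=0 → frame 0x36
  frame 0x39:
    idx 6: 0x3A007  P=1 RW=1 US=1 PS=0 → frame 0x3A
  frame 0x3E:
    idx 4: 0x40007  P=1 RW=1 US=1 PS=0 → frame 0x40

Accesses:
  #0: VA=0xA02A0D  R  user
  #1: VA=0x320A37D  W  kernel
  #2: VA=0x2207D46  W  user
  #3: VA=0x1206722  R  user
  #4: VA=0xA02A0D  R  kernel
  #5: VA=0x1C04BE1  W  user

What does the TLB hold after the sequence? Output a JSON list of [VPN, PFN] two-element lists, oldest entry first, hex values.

Trace:
#0 VA=0xA02A0D (r,user):
  [0] read 0x26 idx=5: raw=0x29007 flags P=1 W=1 U=1 S=0
  [1] read 0x29 idx=2: raw=0x2D007 flags P=1 W=1 U=1 S=0
  ✓ 0x2DA0D  — 2 lookups
#1 VA=0x320A37D (w,kernel):
  [0] read 0x26 idx=25: raw=0x2E007 flags P=1 W=1 U=1 S=0
  [1] read 0x2E idx=10: raw=0x32007 flags P=1 W=1 U=1 S=0
  ✓ 0x3237D  — 2 lookups
#2 VA=0x2207D46 (w,user):
  [0] read 0x26 idx=17: raw=0x35007 flags P=1 W=1 U=1 S=0
  [1] read 0x35 idx=7: raw=0x36005 flags P=1 W=0 U=1 S=0
  ⇒ fault: PROTECTION_VIOLATION  — 2 lookups
#3 VA=0x1206722 (r,user):
  [0] read 0x26 idx=9: raw=0x39007 flags P=1 W=1 U=1 S=0
  [1] read 0x39 idx=6: raw=0x3A007 flags P=1 W=1 U=1 S=0
  ✓ 0x3A722  — 2 lookups
#4 VA=0xA02A0D (r,kernel):
  TLB hit vpn=0xA02 → PA=0x2DA0D
#5 VA=0x1C04BE1 (w,user):
  [0] read 0x26 idx=14: raw=0x3E007 flags P=1 W=1 U=1 S=0
  [1] read 0x3E idx=4: raw=0x40007 flags P=1 W=1 U=1 S=0
  ✓ 0x40BE1  — 2 lookups

TLB: [["0x1206", "0x3A"], ["0xA02", "0x2D"], ["0x1C04", "0x40"]]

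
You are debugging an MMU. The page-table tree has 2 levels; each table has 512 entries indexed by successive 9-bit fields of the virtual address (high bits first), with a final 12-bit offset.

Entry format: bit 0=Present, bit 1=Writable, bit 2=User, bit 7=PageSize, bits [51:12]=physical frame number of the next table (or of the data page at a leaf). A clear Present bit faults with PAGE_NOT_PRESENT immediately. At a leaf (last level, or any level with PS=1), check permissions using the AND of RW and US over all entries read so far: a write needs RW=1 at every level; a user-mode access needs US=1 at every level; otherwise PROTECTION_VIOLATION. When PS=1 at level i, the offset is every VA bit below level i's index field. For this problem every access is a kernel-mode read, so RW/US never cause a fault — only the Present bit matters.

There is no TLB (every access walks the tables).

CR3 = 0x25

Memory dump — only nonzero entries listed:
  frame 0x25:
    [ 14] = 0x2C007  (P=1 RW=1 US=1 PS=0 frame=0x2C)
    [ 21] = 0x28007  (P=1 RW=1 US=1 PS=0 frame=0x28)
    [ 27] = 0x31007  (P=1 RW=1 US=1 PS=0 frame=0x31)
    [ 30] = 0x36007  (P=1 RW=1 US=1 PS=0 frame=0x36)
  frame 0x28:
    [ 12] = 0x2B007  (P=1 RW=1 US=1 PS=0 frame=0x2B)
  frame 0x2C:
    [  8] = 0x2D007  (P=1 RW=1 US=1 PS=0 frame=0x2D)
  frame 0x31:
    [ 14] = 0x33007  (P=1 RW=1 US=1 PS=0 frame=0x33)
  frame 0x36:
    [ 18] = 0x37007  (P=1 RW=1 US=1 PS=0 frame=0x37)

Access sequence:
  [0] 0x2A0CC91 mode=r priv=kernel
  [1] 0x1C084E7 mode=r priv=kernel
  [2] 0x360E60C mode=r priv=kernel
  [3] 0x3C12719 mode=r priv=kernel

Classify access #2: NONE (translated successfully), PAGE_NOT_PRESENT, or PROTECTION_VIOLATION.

Trace:
#0 VA=0x2A0CC91 (r,kernel):
  L0: frame=0x25 idx=21 entry=0x28007 [P=1 RW=1 US=1 PS=0]
  L1: frame=0x28 idx=12 entry=0x2B007 [P=1 RW=1 US=1 PS=0]
  ✓ 0x2BC91  — 2 lookups
#1 VA=0x1C084E7 (r,kernel):
  L0: frame=0x25 idx=14 entry=0x2C007 [P=1 RW=1 US=1 PS=0]
  L1: frame=0x2C idx=8 entry=0x2D007 [P=1 RW=1 US=1 PS=0]
  ✓ 0x2D4E7  — 2 lookups
#2 VA=0x360E60C (r,kernel):
  L0: frame=0x25 idx=27 entry=0x31007 [P=1 RW=1 US=1 PS=0]
  L1: frame=0x31 idx=14 entry=0x33007 [P=1 RW=1 US=1 PS=0]
  ✓ 0x3360C  — 2 lookups
#3 VA=0x3C12719 (r,kernel):
  L0: frame=0x25 idx=30 entry=0x36007 [P=1 RW=1 US=1 PS=0]
  L1: frame=0x36 idx=18 entry=0x37007 [P=1 RW=1 US=1 PS=0]
  ✓ 0x37719  — 2 lookups

Access #2 fault: NONE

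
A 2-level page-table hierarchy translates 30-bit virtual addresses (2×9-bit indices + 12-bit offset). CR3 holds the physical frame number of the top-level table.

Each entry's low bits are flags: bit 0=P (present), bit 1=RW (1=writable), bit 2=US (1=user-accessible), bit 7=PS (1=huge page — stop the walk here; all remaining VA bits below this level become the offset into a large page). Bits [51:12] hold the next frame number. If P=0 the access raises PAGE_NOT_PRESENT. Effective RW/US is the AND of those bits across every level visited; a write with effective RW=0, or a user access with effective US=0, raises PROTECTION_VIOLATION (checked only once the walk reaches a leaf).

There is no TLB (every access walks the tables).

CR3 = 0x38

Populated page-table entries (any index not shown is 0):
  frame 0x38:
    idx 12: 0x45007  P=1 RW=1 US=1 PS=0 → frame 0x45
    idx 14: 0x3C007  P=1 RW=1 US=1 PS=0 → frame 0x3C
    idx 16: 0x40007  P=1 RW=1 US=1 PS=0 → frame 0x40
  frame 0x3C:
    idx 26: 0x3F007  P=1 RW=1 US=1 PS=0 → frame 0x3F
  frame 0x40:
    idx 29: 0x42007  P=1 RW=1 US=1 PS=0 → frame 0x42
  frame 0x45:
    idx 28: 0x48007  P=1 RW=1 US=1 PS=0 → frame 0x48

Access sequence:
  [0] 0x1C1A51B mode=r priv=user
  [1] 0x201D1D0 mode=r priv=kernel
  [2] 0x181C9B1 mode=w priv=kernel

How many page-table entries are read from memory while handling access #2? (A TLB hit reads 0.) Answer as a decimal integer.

Trace:
#0 VA=0x1C1A51B (r,user):
  L0: frame=0x38 idx=14 entry=0x3C007 [P=1 RW=1 US=1 PS=0]
  L1: frame=0x3C idx=26 entry=0x3F007 [P=1 RW=1 US=1 PS=0]
  ✓ 0x3F51B  — 2 lookups
#1 VA=0x201D1D0 (r,kernel):
  L0: frame=0x38 idx=16 entry=0x40007 [P=1 RW=1 US=1 PS=0]
  L1: frame=0x40 idx=29 entry=0x42007 [P=1 RW=1 US=1 PS=0]
  ✓ 0x421D0  — 2 lookups
#2 VA=0x181C9B1 (w,kernel):
  L0: frame=0x38 idx=12 entry=0x45007 [P=1 RW=1 US=1 PS=0]
  L1: frame=0x45 idx=28 entry=0x48007 [P=1 RW=1 US=1 PS=0]
  ✓ 0x489B1  — 2 lookups

Entries read for #2: 2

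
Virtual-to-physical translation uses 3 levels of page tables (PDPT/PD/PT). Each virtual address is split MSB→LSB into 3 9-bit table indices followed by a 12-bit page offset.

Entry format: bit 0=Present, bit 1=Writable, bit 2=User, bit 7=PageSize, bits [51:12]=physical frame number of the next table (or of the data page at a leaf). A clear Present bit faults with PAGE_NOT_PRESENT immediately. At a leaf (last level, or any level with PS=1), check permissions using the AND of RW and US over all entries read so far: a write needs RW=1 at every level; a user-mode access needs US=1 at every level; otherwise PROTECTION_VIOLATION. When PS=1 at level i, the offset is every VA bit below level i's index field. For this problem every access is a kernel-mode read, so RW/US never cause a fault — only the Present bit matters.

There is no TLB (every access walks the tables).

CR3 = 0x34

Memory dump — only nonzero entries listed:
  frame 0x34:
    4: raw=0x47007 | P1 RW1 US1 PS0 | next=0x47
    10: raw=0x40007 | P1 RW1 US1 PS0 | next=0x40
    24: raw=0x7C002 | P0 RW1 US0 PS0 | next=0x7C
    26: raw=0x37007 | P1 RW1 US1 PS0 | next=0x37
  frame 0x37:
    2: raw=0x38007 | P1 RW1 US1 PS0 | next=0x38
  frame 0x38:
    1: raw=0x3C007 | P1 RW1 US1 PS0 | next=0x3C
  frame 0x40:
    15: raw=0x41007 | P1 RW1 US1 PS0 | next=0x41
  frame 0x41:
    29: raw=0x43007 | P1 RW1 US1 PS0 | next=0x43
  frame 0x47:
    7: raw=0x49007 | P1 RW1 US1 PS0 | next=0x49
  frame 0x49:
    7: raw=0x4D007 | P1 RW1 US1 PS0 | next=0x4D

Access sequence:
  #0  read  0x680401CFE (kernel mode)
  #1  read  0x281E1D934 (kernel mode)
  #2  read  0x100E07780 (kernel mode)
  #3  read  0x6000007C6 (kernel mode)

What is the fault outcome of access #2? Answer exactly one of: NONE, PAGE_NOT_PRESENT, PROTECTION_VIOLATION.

Trace:
#0 VA=0x680401CFE (r,kernel):
  L0 @0x34[26] → 0x37007  P=1,RW=1,US=1,PS=0
  L1 @0x37[2] → 0x38007  P=1,RW=1,US=1,PS=0
  L2 @0x38[1] → 0x3C007  P=1,RW=1,US=1,PS=0
  ⇒ phys 0x3CCFE  [3 reads]
#1 VA=0x281E1D934 (r,kernel):
  L0 @0x34[10] → 0x40007  P=1,RW=1,US=1,PS=0
  L1 @0x40[15] → 0x41007  P=1,RW=1,US=1,PS=0
  L2 @0x41[29] → 0x43007  P=1,RW=1,US=1,PS=0
  ⇒ phys 0x43934  [3 reads]
#2 VA=0x100E07780 (r,kernel):
  L0 @0x34[4] → 0x47007  P=1,RW=1,US=1,PS=0
  L1 @0x47[7] → 0x49007  P=1,RW=1,US=1,PS=0
  L2 @0x49[7] → 0x4D007  P=1,RW=1,US=1,PS=0
  ⇒ phys 0x4D780  [3 reads]
#3 VA=0x6000007C6 (r,kernel):
  L0 @0x34[24] → 0x7C002  P=0,RW=1,US=0,PS=0
  ⇒ fault: PAGE_NOT_PRESENT  — 1 lookups

Access #2 fault: NONE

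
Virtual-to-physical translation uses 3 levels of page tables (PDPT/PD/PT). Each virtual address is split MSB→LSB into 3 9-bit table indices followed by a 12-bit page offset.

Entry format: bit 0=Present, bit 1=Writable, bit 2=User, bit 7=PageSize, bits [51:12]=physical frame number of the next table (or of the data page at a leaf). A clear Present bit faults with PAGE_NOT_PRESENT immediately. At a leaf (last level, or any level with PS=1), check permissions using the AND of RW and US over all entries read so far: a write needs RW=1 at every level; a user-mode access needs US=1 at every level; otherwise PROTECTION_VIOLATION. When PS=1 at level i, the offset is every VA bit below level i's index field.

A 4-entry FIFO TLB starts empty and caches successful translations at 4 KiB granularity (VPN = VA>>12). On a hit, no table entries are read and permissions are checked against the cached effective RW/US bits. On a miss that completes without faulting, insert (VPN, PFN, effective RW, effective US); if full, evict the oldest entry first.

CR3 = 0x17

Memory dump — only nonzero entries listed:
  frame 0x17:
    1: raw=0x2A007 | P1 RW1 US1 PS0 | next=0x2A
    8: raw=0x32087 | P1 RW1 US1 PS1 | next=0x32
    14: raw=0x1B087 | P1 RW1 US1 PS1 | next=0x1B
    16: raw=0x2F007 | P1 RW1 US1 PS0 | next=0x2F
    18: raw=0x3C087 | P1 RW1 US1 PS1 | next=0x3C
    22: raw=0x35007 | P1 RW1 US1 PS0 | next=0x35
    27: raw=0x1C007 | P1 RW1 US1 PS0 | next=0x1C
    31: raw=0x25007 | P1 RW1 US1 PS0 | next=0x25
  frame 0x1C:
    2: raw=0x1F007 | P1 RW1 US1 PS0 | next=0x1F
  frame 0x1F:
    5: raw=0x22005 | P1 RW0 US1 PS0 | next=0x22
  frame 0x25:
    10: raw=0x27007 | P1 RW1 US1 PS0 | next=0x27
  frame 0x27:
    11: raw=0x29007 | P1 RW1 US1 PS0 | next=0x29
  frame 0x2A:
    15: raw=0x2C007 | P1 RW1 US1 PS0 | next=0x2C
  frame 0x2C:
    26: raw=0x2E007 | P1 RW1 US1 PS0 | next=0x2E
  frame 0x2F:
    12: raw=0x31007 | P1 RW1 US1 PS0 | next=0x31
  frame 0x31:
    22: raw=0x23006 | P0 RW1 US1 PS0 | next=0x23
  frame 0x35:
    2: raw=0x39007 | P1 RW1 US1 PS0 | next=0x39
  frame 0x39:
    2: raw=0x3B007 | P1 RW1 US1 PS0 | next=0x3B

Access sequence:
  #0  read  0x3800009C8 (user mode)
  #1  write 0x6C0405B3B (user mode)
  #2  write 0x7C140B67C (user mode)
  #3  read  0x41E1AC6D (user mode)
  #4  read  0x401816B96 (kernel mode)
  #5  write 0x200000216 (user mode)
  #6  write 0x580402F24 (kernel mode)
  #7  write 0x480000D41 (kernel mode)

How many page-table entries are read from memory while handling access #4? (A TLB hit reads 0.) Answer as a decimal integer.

Walk each access:
#0 VA=0x3800009C8 (r,user):
  [0] read 0x17 idx=14: raw=0x1B087 flags P=1 W=1 U=1 S=1
  ✓ 0x1B9C8 (huge @L0)  — 1 lookups
#1 VA=0x6C0405B3B (w,user):
  [0] read 0x17 idx=27: raw=0x1C007 flags P=1 W=1 U=1 S=0
  [1] read 0x1C idx=2: raw=0x1F007 flags P=1 W=1 U=1 S=0
  [2] read 0x1F idx=5: raw=0x22005 flags P=1 W=0 U=1 S=0
  ✗ PROTECTION_VIOLATION  [3 reads]
#2 VA=0x7C140B67C (w,user):
  [0] read 0x17 idx=31: raw=0x25007 flags P=1 W=1 U=1 S=0
  [1] read 0x25 idx=10: raw=0x27007 flags P=1 W=1 U=1 S=0
  [2] read 0x27 idx=11: raw=0x29007 flags P=1 W=1 U=1 S=0
  ✓ 0x2967C  — 3 lookups
#3 VA=0x41E1AC6D (r,user):
  [0] read 0x17 idx=1: raw=0x2A007 flags P=1 W=1 U=1 S=0
  [1] read 0x2A idx=15: raw=0x2C007 flags P=1 W=1 U=1 S=0
  [2] read 0x2C idx=26: raw=0x2E007 flags P=1 W=1 U=1 S=0
  ✓ 0x2EC6D  — 3 lookups
#4 VA=0x401816B96 (r,kernel):
  [0] read 0x17 idx=16: raw=0x2F007 flags P=1 W=1 U=1 S=0
  [1] read 0x2F idx=12: raw=0x31007 flags P=1 W=1 U=1 S=0
  [2] read 0x31 idx=22: raw=0x23006 flags P=0 W=1 U=1 S=0
  ✗ PAGE_NOT_PRESENT  [3 reads]
#5 VA=0x200000216 (w,user):
  [0] read 0x17 idx=8: raw=0x32087 flags P=1 W=1 U=1 S=1
  ✓ 0x32216 (huge @L0)  — 1 lookups
#6 VA=0x580402F24 (w,kernel):
  [0] read 0x17 idx=22: raw=0x35007 flags P=1 W=1 U=1 S=0
  [1] read 0x35 idx=2: raw=0x39007 flags P=1 W=1 U=1 S=0
  [2] read 0x39 idx=2: raw=0x3B007 flags P=1 W=1 U=1 S=0
  ✓ 0x3BF24  — 3 lookups
#7 VA=0x480000D41 (w,kernel):
  [0] read 0x17 idx=18: raw=0x3C087 flags P=1 W=1 U=1 S=1
  ✓ 0x3CD41 (huge @L0)  — 1 lookups

Entries read for #4: 3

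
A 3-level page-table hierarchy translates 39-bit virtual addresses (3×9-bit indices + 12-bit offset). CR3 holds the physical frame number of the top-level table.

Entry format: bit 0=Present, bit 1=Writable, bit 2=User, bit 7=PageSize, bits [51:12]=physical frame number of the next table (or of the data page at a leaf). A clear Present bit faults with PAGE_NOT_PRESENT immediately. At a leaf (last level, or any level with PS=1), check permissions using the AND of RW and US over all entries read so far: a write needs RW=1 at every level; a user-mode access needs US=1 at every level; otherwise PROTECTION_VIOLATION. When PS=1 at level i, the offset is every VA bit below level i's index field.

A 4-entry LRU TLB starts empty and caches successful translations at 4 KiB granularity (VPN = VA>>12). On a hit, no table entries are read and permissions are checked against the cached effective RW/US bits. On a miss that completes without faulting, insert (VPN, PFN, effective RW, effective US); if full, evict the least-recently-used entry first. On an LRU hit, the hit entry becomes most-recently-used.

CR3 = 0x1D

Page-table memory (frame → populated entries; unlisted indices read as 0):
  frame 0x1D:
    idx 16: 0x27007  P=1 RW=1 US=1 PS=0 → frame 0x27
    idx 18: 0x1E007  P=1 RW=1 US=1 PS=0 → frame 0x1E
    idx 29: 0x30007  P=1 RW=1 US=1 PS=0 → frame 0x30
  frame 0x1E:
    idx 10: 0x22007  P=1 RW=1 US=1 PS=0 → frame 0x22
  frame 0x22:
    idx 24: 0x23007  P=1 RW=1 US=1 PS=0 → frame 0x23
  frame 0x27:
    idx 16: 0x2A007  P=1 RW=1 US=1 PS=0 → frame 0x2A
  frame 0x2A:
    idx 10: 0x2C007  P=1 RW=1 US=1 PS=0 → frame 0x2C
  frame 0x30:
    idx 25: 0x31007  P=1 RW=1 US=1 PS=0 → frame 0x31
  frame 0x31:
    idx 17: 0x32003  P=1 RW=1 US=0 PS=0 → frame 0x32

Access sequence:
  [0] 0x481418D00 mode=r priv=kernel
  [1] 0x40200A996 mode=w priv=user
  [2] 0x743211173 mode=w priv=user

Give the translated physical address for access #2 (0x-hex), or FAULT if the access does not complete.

Trace:
#0 VA=0x481418D00 (r,kernel):
  L0 @0x1D[18] → 0x1E007  P=1,RW=1,US=1,PS=0
  L1 @0x1E[10] → 0x22007  P=1,RW=1,US=1,PS=0
  L2 @0x22[24] → 0x23007  P=1,RW=1,US=1,PS=0
  ⇒ phys 0x23D00  [3 reads]
#1 VA=0x40200A996 (w,user):
  L0 @0x1D[16] → 0x27007  P=1,RW=1,US=1,PS=0
  L1 @0x27[16] → 0x2A007  P=1,RW=1,US=1,PS=0
  L2 @0x2A[10] → 0x2C007  P=1,RW=1,US=1,PS=0
  ⇒ phys 0x2C996  [3 reads]
#2 VA=0x743211173 (w,user):
  L0 @0x1D[29] → 0x30007  P=1,RW=1,US=1,PS=0
  L1 @0x30[25] → 0x31007  P=1,RW=1,US=1,PS=0
  L2 @0x31[17] → 0x32003  P=1,RW=1,US=0,PS=0
  → PROTECTION_VIOLATION  (3 entries read)

Access #2 PA: FAULT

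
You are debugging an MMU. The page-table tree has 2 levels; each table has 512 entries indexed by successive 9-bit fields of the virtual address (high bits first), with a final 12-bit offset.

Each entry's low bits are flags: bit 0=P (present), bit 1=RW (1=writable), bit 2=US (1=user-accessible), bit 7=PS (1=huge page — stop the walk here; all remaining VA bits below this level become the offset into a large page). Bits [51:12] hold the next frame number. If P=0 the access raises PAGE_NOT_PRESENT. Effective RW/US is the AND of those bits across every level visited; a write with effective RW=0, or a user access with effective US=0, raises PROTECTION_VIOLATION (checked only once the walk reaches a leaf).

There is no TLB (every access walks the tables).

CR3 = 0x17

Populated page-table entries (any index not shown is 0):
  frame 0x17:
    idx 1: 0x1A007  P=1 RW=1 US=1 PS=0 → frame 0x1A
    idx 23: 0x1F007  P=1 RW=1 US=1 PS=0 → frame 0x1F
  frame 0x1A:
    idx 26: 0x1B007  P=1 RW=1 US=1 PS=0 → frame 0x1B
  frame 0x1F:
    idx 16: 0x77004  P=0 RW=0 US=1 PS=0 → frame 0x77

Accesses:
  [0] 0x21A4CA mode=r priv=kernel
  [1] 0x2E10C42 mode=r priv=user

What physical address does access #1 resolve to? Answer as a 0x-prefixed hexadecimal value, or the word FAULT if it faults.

Trace:
#0 VA=0x21A4CA (r,kernel):
  L0: frame=0x17 idx=1 entry=0x1A007 [P=1 RW=1 US=1 PS=0]
  L1: frame=0x1A idx=26 entry=0x1B007 [P=1 RW=1 US=1 PS=0]
  ✓ 0x1B4CA  — 2 lookups
#1 VA=0x2E10C42 (r,user):
  L0: frame=0x17 idx=23 entry=0x1F007 [P=1 RW=1 US=1 PS=0]
  L1: frame=0x1F idx=16 entry=0x77004 [P=0 RW=0 US=1 PS=0]
  → PAGE_NOT_PRESENT  (2 entries read)

Access #1 PA: FAULT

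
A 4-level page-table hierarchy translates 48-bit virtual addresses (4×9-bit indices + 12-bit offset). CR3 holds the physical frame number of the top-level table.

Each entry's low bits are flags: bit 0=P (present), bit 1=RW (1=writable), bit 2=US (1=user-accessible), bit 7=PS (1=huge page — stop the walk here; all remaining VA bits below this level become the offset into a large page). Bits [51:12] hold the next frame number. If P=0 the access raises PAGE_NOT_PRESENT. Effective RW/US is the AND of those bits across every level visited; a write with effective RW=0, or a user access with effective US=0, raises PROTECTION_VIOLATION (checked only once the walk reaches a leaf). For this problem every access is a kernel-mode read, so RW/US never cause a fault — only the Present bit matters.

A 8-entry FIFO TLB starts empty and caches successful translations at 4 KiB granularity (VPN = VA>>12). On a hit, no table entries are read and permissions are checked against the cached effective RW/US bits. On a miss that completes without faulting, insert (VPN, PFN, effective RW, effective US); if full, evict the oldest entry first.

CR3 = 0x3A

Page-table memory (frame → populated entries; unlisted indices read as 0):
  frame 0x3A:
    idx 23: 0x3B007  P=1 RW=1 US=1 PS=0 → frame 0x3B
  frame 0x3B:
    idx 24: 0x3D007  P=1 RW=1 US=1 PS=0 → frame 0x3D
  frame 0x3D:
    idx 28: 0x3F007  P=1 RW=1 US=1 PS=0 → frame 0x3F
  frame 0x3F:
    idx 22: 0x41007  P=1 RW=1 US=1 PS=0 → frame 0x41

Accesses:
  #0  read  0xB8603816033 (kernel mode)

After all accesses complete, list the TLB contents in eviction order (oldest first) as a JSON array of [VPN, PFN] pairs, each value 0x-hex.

Trace:
#0 VA=0xB8603816033 (r,kernel):
  [0] read 0x3A idx=23: raw=0x3B007 flags P=1 W=1 U=1 S=0
  [1] read 0x3B idx=24: raw=0x3D007 flags P=1 W=1 U=1 S=0
  [2] read 0x3D idx=28: raw=0x3F007 flags P=1 W=1 U=1 S=0
  [3] read 0x3F idx=22: raw=0x41007 flags P=1 W=1 U=1 S=0
  ⇒ phys 0x41033  [4 reads]

TLB: [["0xB8603816", "0x41"]]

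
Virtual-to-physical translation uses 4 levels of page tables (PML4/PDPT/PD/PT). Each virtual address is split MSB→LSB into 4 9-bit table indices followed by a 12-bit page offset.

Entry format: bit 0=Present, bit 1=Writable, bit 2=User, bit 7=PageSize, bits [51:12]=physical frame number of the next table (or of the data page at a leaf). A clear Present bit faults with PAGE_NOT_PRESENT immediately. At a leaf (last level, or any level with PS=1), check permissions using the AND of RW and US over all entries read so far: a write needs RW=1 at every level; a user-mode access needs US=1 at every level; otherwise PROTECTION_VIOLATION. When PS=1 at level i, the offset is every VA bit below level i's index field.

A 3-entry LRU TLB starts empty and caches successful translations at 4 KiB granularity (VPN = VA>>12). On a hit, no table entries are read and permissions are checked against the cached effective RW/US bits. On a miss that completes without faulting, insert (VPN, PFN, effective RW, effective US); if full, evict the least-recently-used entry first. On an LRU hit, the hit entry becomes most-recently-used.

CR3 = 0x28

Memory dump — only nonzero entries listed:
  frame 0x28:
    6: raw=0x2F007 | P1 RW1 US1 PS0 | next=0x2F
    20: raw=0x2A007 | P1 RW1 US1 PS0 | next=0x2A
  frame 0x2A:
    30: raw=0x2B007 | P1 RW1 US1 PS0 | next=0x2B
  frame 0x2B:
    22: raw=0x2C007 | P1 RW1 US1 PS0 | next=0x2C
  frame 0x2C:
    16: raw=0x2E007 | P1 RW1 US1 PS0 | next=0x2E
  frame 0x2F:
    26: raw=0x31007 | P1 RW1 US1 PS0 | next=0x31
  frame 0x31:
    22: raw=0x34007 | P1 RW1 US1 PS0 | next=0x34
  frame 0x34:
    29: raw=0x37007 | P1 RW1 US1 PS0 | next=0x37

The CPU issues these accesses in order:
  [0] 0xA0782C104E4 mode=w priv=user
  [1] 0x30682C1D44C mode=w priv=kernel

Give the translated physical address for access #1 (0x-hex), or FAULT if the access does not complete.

Trace:
#0 VA=0xA0782C104E4 (w,user):
  lvl0: tbl 0x28, slot 20 ⇒ 0x2A007 (P1/RW1/US1/PS0)
  lvl1: tbl 0x2A, slot 30 ⇒ 0x2B007 (P1/RW1/US1/PS0)
  lvl2: tbl 0x2B, slot 22 ⇒ 0x2C007 (P1/RW1/US1/PS0)
  lvl3: tbl 0x2C, slot 16 ⇒ 0x2E007 (P1/RW1/US1/PS0)
  ✓ 0x2E4E4  — 4 lookups
#1 VA=0x30682C1D44C (w,kernel):
  lvl0: tbl 0x28, slot 6 ⇒ 0x2F007 (P1/RW1/US1/PS0)
  lvl1: tbl 0x2F, slot 26 ⇒ 0x31007 (P1/RW1/US1/PS0)
  lvl2: tbl 0x31, slot 22 ⇒ 0x34007 (P1/RW1/US1/PS0)
  lvl3: tbl 0x34, slot 29 ⇒ 0x37007 (P1/RW1/US1/PS0)
  ✓ 0x3744C  — 4 lookups

Access #1 PA: 0x3744C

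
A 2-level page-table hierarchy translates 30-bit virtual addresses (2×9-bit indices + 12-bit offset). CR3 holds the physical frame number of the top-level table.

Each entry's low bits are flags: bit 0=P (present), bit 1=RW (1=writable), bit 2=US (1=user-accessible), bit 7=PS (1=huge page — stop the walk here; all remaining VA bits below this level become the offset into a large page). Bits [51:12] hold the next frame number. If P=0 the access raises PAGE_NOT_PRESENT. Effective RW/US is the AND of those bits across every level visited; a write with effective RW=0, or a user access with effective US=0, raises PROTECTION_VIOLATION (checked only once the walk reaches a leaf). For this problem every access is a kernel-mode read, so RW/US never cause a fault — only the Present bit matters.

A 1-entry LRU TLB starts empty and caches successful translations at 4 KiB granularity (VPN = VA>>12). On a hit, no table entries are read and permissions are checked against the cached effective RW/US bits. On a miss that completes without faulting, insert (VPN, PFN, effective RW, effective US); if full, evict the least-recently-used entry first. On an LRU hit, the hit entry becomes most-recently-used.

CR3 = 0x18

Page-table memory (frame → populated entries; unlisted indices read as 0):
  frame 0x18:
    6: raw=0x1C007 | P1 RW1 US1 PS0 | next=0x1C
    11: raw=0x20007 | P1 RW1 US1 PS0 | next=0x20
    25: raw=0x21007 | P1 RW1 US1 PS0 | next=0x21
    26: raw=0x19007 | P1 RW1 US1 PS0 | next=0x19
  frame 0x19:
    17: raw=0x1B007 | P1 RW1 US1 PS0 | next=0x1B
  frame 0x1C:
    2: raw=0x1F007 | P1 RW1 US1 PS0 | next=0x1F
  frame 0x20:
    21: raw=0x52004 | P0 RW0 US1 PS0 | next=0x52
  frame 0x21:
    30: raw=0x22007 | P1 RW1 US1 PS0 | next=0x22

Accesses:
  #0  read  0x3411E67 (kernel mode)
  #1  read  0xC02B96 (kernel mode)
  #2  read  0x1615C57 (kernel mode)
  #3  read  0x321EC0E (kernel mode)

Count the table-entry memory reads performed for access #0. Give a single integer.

Per-access translation:
#0 VA=0x3411E67 (r,kernel):
  L0 @0x18[26] → 0x19007  P=1,RW=1,US=1,PS=0
  L1 @0x19[17] → 0x1B007  P=1,RW=1,US=1,PS=0
  ⇒ phys 0x1BE67  [2 reads]
#1 VA=0xC02B96 (r,kernel):
  L0 @0x18[6] → 0x1C007  P=1,RW=1,US=1,PS=0
  L1 @0x1C[2] → 0x1F007  P=1,RW=1,US=1,PS=0
  ⇒ phys 0x1FB96  [2 reads]
#2 VA=0x1615C57 (r,kernel):
  L0 @0x18[11] → 0x20007  P=1,RW=1,US=1,PS=0
  L1 @0x20[21] → 0x52004  P=0,RW=0,US=1,PS=0
  ⇒ fault: PAGE_NOT_PRESENT  — 2 lookups
#3 VA=0x321EC0E (r,kernel):
  L0 @0x18[25] → 0x21007  P=1,RW=1,US=1,PS=0
  L1 @0x21[30] → 0x22007  P=1,RW=1,US=1,PS=0
  ⇒ phys 0x22C0E  [2 reads]

Entries read for #0: 2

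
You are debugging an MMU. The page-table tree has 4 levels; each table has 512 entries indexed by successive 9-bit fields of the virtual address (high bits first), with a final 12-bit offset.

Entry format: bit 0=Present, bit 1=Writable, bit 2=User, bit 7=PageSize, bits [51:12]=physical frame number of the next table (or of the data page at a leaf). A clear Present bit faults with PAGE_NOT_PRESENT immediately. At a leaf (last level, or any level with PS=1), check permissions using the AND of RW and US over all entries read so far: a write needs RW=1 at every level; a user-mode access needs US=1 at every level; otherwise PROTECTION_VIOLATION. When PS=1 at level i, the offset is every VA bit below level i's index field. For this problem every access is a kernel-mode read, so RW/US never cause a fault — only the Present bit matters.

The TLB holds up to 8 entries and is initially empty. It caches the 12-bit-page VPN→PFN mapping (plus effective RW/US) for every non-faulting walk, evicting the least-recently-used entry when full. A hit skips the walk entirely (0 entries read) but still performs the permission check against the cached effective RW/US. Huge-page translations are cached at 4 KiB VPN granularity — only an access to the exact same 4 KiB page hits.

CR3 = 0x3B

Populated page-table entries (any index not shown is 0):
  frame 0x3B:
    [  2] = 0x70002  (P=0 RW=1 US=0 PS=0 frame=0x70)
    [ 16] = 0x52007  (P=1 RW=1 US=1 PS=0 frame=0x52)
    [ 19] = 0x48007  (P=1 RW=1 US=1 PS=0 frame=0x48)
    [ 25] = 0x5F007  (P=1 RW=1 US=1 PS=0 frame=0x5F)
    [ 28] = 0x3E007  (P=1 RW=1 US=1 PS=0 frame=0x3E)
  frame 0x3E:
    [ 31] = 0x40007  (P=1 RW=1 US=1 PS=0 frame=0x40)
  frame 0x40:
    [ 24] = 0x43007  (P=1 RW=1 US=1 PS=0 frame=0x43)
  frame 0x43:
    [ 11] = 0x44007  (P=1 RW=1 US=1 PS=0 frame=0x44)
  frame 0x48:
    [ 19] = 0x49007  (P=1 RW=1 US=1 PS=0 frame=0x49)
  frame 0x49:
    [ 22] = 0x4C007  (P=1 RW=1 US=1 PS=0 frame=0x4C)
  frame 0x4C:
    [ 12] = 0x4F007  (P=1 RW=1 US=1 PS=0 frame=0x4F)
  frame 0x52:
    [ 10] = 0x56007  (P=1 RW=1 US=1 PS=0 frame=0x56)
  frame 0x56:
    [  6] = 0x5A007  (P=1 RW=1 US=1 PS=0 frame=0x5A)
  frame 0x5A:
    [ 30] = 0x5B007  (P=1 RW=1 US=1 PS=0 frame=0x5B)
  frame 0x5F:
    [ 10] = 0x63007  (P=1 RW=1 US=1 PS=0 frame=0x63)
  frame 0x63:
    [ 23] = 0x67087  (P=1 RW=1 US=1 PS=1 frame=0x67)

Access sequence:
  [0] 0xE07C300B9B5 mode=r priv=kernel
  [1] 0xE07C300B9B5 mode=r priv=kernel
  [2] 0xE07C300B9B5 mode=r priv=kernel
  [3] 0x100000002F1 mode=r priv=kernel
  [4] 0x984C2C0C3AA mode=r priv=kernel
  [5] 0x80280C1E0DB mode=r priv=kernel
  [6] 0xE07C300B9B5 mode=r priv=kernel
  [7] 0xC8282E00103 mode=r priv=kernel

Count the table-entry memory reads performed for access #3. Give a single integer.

Walk each access:
#0 VA=0xE07C300B9B5 (r,kernel):
  L0 @0x3B[28] → 0x3E007  P=1,RW=1,US=1,PS=0
  L1 @0x3E[31] → 0x40007  P=1,RW=1,US=1,PS=0
  L2 @0x40[24] → 0x43007  P=1,RW=1,US=1,PS=0
  L3 @0x43[11] → 0x44007  P=1,RW=1,US=1,PS=0
  ⇒ phys 0x449B5  [4 reads]
#1 VA=0xE07C300B9B5 (r,kernel):
  TLB hit vpn=0xE07C300B → PA=0x449B5
#2 VA=0xE07C300B9B5 (r,kernel):
  TLB hit vpn=0xE07C300B → PA=0x449B5
#3 VA=0x100000002F1 (r,kernel):
  L0 @0x3B[2] → 0x70002  P=0,RW=1,US=0,PS=0
  ✗ PAGE_NOT_PRESENT  [1 reads]
#4 VA=0x984C2C0C3AA (r,kernel):
  L0 @0x3B[19] → 0x48007  P=1,RW=1,US=1,PS=0
  L1 @0x48[19] → 0x49007  P=1,RW=1,US=1,PS=0
  L2 @0x49[22] → 0x4C007  P=1,RW=1,US=1,PS=0
  L3 @0x4C[12] → 0x4F007  P=1,RW=1,US=1,PS=0
  ⇒ phys 0x4F3AA  [4 reads]
#5 VA=0x80280C1E0DB (r,kernel):
  L0 @0x3B[16] → 0x52007  P=1,RW=1,US=1,PS=0
  L1 @0x52[10] → 0x56007  P=1,RW=1,US=1,PS=0
  L2 @0x56[6] → 0x5A007  P=1,RW=1,US=1,PS=0
  L3 @0x5A[30] → 0x5B007  P=1,RW=1,US=1,PS=0
  ⇒ phys 0x5B0DB  [4 reads]
#6 VA=0xE07C300B9B5 (r,kernel):
  TLB hit vpn=0xE07C300B → PA=0x449B5
#7 VA=0xC8282E00103 (r,kernel):
  L0 @0x3B[25] → 0x5F007  P=1,RW=1,US=1,PS=0
  L1 @0x5F[10] → 0x63007  P=1,RW=1,US=1,PS=0
  L2 @0x63[23] → 0x67087  P=1,RW=1,US=1,PS=1
  ⇒ phys 0x67103 (huge @L2)  [3 reads]

Entries read for #3: 1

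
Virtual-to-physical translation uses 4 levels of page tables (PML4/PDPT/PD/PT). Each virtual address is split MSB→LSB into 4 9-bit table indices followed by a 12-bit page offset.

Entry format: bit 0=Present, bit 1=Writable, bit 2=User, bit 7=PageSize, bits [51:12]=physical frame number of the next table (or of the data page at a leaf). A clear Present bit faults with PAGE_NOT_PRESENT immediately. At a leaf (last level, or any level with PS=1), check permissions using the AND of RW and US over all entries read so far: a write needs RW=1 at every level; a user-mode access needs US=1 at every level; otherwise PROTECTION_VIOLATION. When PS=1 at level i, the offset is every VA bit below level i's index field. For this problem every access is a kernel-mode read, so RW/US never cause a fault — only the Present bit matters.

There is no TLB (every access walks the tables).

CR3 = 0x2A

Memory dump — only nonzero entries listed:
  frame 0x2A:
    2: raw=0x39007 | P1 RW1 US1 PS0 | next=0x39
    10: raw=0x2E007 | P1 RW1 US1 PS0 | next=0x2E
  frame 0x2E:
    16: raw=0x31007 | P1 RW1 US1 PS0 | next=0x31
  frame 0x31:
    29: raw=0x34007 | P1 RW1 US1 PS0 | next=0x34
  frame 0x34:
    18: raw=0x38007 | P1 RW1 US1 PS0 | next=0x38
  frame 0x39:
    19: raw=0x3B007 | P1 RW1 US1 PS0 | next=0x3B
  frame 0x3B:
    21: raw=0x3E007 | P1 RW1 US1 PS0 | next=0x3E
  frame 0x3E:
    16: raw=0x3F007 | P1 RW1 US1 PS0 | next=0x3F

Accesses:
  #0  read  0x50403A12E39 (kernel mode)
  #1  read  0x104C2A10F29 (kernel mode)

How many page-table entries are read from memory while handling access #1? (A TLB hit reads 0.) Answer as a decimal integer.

Per-access translation:
#0 VA=0x50403A12E39 (r,kernel):
  lvl0: tbl 0x2A, slot 10 ⇒ 0x2E007 (P1/RW1/US1/PS0)
  lvl1: tbl 0x2E, slot 16 ⇒ 0x31007 (P1/RW1/US1/PS0)
  lvl2: tbl 0x31, slot 29 ⇒ 0x34007 (P1/RW1/US1/PS0)
  lvl3: tbl 0x34, slot 18 ⇒ 0x38007 (P1/RW1/US1/PS0)
  → PA=0x38E39  (4 entries read)
#1 VA=0x104C2A10F29 (r,kernel):
  lvl0: tbl 0x2A, slot 2 ⇒ 0x39007 (P1/RW1/US1/PS0)
  lvl1: tbl 0x39, slot 19 ⇒ 0x3B007 (P1/RW1/US1/PS0)
  lvl2: tbl 0x3B, slot 21 ⇒ 0x3E007 (P1/RW1/US1/PS0)
  lvl3: tbl 0x3E, slot 16 ⇒ 0x3F007 (P1/RW1/US1/PS0)
  → PA=0x3FF29  (4 entries read)

Entries read for #1: 4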